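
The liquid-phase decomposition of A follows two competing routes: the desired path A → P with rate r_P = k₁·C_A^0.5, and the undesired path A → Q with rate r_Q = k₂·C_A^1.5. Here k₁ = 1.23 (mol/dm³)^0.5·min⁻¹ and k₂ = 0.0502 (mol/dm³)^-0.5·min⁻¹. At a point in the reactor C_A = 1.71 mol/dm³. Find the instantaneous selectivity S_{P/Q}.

14.3

S_{P/Q} = r_P/r_Q = (k₁·C_A^0.5)/(k₂·C_A^1.5) = (k₁/k₂)·C_A⁻¹.
= (1.23×1.710^0.5) / (0.0502×1.710^1.5) = 1.608/0.1123 = 14.3.
The undesired path is higher order in A, so low C_A (CSTR or dilute feed) favours P.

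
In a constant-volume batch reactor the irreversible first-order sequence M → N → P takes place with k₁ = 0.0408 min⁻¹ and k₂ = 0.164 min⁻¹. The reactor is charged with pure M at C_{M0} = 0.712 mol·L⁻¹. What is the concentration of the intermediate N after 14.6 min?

0.108 mol·L⁻¹

For first-order series with pure M initially, C_N(t) = k₁C_{M0}/(k₂−k₁)·(e^(−k₁t) − e^(−k₂t)).
e^(−k₁t) = e^(−0.0408×14.6) = e^(−0.5957) = 0.5512; e^(−k₂t) = e^(−2.394) = 0.09123.
C_N = 0.0408×0.712/(0.164−0.0408) × (0.5512−0.09123) = 0.2358×0.4600 = 0.1085 mol·L⁻¹.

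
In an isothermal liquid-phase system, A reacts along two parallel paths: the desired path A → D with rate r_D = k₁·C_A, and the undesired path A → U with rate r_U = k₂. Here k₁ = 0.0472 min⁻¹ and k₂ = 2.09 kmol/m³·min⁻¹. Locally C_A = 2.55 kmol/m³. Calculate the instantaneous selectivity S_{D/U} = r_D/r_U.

S_{D/U} = r_D/r_U = (k₁·C_A)/(k₂) = (k₁/k₂)·C_A.
= (0.0472×2.550) / (2.09) = 0.1204/2.090 = 0.0576.

0.0576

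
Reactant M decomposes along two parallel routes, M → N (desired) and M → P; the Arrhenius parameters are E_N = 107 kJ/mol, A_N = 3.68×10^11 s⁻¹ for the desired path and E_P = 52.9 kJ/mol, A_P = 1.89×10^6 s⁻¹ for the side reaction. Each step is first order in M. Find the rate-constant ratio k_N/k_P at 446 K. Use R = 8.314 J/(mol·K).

0.0898

k_N/k_P = (A_N/A_P)·exp[−(E_N−E_P)/(RT)] = (A_N/A_P)·exp[(E_P−E_N)/(RT)].
(E_P−E_N)/(RT) = (52.9−107)×10³/(8.314×446) = -54100/3708 = -14.59.
k_N/k_P = (3.68×10^11/1.89×10^6)·exp(-14.59) = 1.947×10^5 × 4.610×10^-7 = 0.0898.
Since E_N > E_P, raising the temperature improves selectivity toward N.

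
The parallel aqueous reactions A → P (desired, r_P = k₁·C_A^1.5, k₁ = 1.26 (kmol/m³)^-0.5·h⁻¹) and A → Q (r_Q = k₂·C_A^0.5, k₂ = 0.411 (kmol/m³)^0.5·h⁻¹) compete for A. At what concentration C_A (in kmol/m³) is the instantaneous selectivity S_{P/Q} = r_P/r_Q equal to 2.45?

0.799 kmol/m³

S_{P/Q} = (k₁/k₂)·C_A ⇒ C_A = S·k₂/k₁.
= 2.45×0.411/1.26 = 0.799 kmol/m³.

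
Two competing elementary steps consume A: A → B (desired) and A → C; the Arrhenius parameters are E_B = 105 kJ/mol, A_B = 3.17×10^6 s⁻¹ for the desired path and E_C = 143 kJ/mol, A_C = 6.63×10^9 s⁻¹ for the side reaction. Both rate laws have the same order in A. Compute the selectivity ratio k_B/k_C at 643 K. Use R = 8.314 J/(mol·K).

0.584

k_B/k_C = (A_B/A_C)·exp[−(E_B−E_C)/(RT)] = (A_B/A_C)·exp[(E_C−E_B)/(RT)].
(E_C−E_B)/(RT) = (143−105)×10³/(8.314×643) = 38000/5346 = 7.108.
k_B/k_C = (3.17×10^6/6.63×10^9)·exp(7.108) = 4.781×10^-4 × 1222 = 0.584.
Since E_B < E_C, lowering the temperature improves selectivity toward B.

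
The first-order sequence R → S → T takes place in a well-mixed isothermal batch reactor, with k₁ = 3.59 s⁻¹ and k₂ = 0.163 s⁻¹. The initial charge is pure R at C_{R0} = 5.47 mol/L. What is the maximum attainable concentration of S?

4.72 mol/L

For a first-order series the maximum intermediate yield is C_{S,max}/C_{R0} = (k₁/k₂)^[k₂/(k₂−k₁)].
= (3.59/0.163)^(0.163/(0.163−3.59)) = (22.02)^(-0.04756) = 0.8632.
C_{S,max} = 0.8632×5.47 = 4.72 mol/L.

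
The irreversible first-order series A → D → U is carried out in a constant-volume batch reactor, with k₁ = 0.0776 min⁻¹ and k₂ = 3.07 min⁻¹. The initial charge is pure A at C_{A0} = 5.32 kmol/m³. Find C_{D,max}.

0.122 kmol/m³

Evaluating C_D at t_opt = ln(k₂/k₁)/(k₂−k₁) gives C_{D,max}/C_{A0} = (k₁/k₂)^[k₂/(k₂−k₁)].
= (0.0776/3.07)^(3.07/(3.07−0.0776)) = (0.02528)^(1.026) = 0.02298.
C_{D,max} = 0.02298×5.32 = 0.122 kmol/m³.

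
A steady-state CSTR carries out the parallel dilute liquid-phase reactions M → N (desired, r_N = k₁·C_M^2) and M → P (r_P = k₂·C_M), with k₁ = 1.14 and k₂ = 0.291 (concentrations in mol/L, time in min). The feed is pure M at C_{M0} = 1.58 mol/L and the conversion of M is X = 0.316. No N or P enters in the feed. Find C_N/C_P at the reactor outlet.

4.23

Exit C_M = C_{M0}(1−X) = 1.58×0.684 = 1.081 mol/L.
In a CSTR the entire volume is at exit conditions, so r_N = 1.14×1.081^2 = 1.331 and r_P = 0.291×1.081 = 0.3145.
Overall selectivity = C_N/C_P = r_Nτ/(r_Pτ) = r_N/r_P = 4.23.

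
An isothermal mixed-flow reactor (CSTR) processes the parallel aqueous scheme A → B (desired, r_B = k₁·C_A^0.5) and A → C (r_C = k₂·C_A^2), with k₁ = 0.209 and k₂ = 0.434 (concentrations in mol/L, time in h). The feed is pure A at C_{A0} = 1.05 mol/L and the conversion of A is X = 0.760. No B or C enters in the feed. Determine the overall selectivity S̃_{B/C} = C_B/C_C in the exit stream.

3.81

Exit C_A = C_{A0}(1−X) = 1.05×0.240 = 0.2520 mol/L.
Rates in a CSTR are evaluated at the outlet concentration: r_B = 0.209×0.2520^0.5 = 0.1049, r_C = 0.434×0.2520^2 = 0.02756.
Overall selectivity = C_B/C_C = r_Bτ/(r_Cτ) = r_B/r_C = 3.81.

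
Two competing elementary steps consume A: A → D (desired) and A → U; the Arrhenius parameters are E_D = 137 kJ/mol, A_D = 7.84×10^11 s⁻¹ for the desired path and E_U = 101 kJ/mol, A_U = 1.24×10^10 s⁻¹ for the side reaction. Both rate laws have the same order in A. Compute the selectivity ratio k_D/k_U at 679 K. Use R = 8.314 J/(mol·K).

With equal orders, S_{D/U} = k_D/k_U = (A_D/A_U)·exp[(E_U−E_D)/(RT)].
(E_U−E_D)/(RT) = (101−137)×10³/(8.314×679) = -36000/5645 = -6.377.
k_D/k_U = (7.84×10^11/1.24×10^10)·exp(-6.377) = 63.23 × 0.001700 = 0.107.

0.107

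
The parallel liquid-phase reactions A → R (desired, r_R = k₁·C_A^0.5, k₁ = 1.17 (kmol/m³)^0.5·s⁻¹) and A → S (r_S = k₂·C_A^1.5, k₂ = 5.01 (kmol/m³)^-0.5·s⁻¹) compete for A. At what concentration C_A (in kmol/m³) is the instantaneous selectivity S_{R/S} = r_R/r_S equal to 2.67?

S_{R/S} = (k₁/k₂)·C_A⁻¹ ⇒ C_A = (S·k₂/k₁)^(-1).
= (2.67×5.01/1.17)^(-1) = (11.43)^(-1) = 0.0875 kmol/m³.

0.0875 kmol/m³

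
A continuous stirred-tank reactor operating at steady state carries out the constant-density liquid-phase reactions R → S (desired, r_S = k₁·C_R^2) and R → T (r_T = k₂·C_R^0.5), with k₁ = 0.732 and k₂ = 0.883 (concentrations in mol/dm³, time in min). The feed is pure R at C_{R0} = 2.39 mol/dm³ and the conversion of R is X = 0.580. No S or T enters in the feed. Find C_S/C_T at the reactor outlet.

0.834

Exit C_R = C_{R0}(1−X) = 2.39×0.420 = 1.004 mol/dm³.
In a CSTR the entire volume is at exit conditions, so r_S = 0.732×1.004^2 = 0.7376 and r_T = 0.883×1.004^0.5 = 0.8847.
Overall selectivity = C_S/C_T = r_Sτ/(r_Tτ) = r_S/r_T = 0.834.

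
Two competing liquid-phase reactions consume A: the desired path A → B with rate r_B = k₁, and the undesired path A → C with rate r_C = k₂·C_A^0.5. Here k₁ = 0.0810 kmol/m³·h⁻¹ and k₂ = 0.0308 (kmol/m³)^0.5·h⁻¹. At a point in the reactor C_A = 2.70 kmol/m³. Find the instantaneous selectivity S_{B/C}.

S_{B/C} = r_B/r_C = (k₁)/(k₂·C_A^0.5) = (k₁/k₂)·C_A^-0.5.
= (0.0810) / (0.0308×2.700^0.5) = 0.08100/0.05061 = 1.60.

1.60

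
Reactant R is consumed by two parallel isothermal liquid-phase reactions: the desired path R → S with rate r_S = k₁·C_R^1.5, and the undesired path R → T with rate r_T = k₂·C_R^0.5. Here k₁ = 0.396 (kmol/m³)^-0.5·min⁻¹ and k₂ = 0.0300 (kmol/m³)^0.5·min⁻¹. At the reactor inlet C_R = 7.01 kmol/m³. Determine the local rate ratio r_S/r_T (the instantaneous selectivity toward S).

92.5

S_{S/T} = r_S/r_T = (k₁·C_R^1.5)/(k₂·C_R^0.5) = (k₁/k₂)·C_R.
= (0.396×7.010^1.5) / (0.0300×7.010^0.5) = 7.350/0.07943 = 92.5.
Since the desired path is higher order in R, keeping C_R high (PFR or concentrated feed) favours S.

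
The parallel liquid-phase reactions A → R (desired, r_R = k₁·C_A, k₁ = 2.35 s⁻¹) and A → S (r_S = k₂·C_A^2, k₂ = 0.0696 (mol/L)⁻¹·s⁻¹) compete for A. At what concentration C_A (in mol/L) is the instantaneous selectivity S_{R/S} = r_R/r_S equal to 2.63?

12.8 mol/L

S_{R/S} = (k₁/k₂)·C_A⁻¹ ⇒ C_A = (S·k₂/k₁)^(-1).
= (2.63×0.0696/2.35)^(-1) = (0.07789)^(-1) = 12.8 mol/L.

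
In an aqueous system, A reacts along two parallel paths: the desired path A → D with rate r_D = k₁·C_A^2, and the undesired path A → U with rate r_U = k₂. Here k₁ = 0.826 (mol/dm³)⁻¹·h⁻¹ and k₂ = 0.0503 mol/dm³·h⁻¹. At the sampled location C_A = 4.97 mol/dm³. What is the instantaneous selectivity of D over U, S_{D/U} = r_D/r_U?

S_{D/U} = r_D/r_U = (k₁·C_A^2)/(k₂) = (k₁/k₂)·C_A^2.
= (0.826×4.970^2) / (0.0503) = 20.40/0.05030 = 406.
Since the desired path is higher order in A, keeping C_A high (PFR or concentrated feed) favours D.

406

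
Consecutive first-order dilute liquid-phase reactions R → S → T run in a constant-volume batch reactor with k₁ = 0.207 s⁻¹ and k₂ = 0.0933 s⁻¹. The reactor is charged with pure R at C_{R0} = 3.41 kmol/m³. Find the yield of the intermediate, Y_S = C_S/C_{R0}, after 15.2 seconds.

Solving the coupled first-order balances gives C_S(t) = [k₁/(k₂−k₁)]·C_{R0}·(e^(−k₁t) − e^(−k₂t)).
e^(−k₁t) = e^(−0.207×15.2) = e^(−3.146) = 0.04301; e^(−k₂t) = e^(−1.418) = 0.2422.
C_S = 0.207×3.41/(0.0933−0.207) × (0.04301−0.2422) = (-6.208)×(-0.1992) = 1.236 kmol/m³.
Y_S = C_S/C_{R0} = 1.236/3.41 = 0.363.

0.363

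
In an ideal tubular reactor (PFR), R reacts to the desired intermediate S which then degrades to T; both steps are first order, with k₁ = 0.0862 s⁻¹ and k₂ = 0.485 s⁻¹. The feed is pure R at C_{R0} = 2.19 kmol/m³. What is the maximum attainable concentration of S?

For a first-order series the maximum intermediate yield is C_{S,max}/C_{R0} = (k₁/k₂)^[k₂/(k₂−k₁)].
= (0.0862/0.485)^(0.485/(0.485−0.0862)) = (0.1777)^(1.216) = 0.1223.
C_{S,max} = 0.1223×2.19 = 0.268 kmol/m³.

0.268 kmol/m³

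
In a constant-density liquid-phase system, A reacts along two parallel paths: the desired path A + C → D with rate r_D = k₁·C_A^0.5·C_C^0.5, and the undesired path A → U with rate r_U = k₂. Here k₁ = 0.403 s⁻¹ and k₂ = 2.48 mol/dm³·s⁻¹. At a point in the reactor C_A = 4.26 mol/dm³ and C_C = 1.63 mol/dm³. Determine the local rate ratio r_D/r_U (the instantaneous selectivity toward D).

0.428

S_{D/U} = r_D/r_U = (k₁·C_A^0.5·C_C^0.5)/(k₂) = (k₁/k₂)·C_A^0.5·C_C^0.5.
= (0.403×4.260^0.5×1.630^0.5) / (2.48) = 1.062/2.480 = 0.428.
Since the desired path is higher order in A, keeping C_A high (PFR or concentrated feed) favours D.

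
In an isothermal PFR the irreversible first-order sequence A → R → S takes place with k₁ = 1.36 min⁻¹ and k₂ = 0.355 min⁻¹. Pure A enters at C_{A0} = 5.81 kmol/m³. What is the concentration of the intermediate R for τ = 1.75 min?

Solving the coupled first-order balances gives C_R(τ) = [k₁/(k₂−k₁)]·C_{A0}·(e^(−k₁τ) − e^(−k₂τ)).
e^(−k₁τ) = e^(−1.36×1.75) = e^(−2.380) = 0.09255; e^(−k₂τ) = e^(−0.6212) = 0.5373.
C_R = 1.36×5.81/(0.355−1.36) × (0.09255−0.5373) = (-7.862)×(-0.4447) = 3.497 kmol/m³.

3.50 kmol/m³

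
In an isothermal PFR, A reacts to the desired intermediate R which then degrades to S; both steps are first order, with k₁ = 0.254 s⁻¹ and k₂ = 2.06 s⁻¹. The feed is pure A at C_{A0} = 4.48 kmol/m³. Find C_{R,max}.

At the optimum, C_{R,max}/C_{A0} = (k₁/k₂)^[k₂/(k₂−k₁)].
= (0.254/2.06)^(2.06/(2.06−0.254)) = (0.1233)^(1.141) = 0.09186.
C_{R,max} = 0.09186×4.48 = 0.412 kmol/m³.

0.412 kmol/m³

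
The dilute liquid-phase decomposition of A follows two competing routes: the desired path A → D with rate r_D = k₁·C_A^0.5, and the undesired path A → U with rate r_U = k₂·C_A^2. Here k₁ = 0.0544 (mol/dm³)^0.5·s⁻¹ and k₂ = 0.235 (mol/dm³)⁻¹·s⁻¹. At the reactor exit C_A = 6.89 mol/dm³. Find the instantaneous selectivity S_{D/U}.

0.0128

S_{D/U} = r_D/r_U = (k₁·C_A^0.5)/(k₂·C_A^2) = (k₁/k₂)·C_A^-1.5.
= (0.0544×6.890^0.5) / (0.235×6.890^2) = 0.1428/11.16 = 0.0128.
The undesired path is higher order in A, so low C_A (CSTR or dilute feed) favours D.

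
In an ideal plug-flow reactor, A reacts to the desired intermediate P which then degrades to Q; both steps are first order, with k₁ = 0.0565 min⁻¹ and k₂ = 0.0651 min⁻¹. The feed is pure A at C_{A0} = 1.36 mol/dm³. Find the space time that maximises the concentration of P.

Setting dC_P/dτ = 0 gives τ_opt = ln(k₂/k₁)/(k₂−k₁).
= ln(0.0651/0.0565)/(0.0651−0.0565) = ln(1.152)/0.008600 = 0.1417/0.008600 = 16.5 min.

16.5 min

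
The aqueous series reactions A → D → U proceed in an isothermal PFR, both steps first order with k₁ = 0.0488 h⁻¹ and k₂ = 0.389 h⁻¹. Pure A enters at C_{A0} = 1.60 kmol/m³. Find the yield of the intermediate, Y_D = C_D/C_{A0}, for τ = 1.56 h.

Solving the coupled first-order balances gives C_D(τ) = [k₁/(k₂−k₁)]·C_{A0}·(e^(−k₁τ) − e^(−k₂τ)).
e^(−k₁τ) = e^(−0.0488×1.56) = e^(−0.07613) = 0.9267; e^(−k₂τ) = e^(−0.6068) = 0.5451.
C_D = 0.0488×1.60/(0.389−0.0488) × (0.9267−0.5451) = 0.2295×0.3816 = 0.08759 kmol/m³.
Y_D = C_D/C_{A0} = 0.08759/1.60 = 0.0547.

0.0547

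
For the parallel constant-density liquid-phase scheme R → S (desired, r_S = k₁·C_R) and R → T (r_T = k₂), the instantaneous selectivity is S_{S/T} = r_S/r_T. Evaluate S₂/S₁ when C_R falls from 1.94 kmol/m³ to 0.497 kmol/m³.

S_{S/T} = (k₁/k₂)·C_R, so S₂/S₁ = (C_{R,2}/C_{R,1}).
= 0.497/1.94 = 0.256.

0.256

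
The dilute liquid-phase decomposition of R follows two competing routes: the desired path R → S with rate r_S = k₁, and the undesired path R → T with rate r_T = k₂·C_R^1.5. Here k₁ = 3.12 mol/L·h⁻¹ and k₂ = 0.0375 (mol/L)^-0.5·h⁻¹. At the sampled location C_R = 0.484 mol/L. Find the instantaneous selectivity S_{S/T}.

247

S_{S/T} = r_S/r_T = (k₁)/(k₂·C_R^1.5) = (k₁/k₂)·C_R^-1.5.
= (3.12) / (0.0375×0.4840^1.5) = 3.120/0.01263 = 247.
The undesired path is higher order in R, so low C_R (CSTR or dilute feed) favours S.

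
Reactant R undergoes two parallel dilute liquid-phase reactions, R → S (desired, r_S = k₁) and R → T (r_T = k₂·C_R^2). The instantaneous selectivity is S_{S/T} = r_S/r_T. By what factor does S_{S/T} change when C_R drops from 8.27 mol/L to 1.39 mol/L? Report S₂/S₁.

35.4

S_{S/T} = (k₁/k₂)·C_R^-2, so S₂/S₁ = (C_{R,2}/C_{R,1})^-2.
= (1.39/8.27)^(-2) = (0.1681)^(-2) = 35.4.
Selectivity toward S rises as C_R falls — low-concentration operation is favoured.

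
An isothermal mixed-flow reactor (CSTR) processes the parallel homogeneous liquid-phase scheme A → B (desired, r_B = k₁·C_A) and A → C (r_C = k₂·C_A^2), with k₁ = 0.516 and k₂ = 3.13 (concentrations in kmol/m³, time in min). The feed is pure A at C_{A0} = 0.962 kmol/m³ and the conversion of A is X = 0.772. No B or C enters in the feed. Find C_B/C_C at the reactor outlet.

Exit C_A = C_{A0}(1−X) = 0.962×0.228 = 0.2193 kmol/m³.
In a CSTR the entire volume is at exit conditions, so r_B = 0.516×0.2193 = 0.1132 and r_C = 3.13×0.2193^2 = 0.1506.
Overall selectivity = C_B/C_C = r_Bτ/(r_Cτ) = r_B/r_C = 0.752.

0.752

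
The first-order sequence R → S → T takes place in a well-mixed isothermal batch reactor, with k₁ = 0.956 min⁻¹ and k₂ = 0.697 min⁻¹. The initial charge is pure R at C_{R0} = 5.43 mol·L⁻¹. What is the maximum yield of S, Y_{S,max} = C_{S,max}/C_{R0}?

At the optimum, C_{S,max}/C_{R0} = (k₁/k₂)^[k₂/(k₂−k₁)].
= (0.956/0.697)^(0.697/(0.697−0.956)) = (1.372)^(-2.691) = 0.4273.

0.427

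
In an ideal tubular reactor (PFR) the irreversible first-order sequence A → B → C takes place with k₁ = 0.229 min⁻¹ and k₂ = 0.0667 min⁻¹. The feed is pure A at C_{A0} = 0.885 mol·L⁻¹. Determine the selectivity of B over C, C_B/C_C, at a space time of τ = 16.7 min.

0.792

Solving the coupled first-order balances gives C_B(τ) = [k₁/(k₂−k₁)]·C_{A0}·(e^(−k₁τ) − e^(−k₂τ)).
e^(−k₁τ) = e^(−0.229×16.7) = e^(−3.824) = 0.02183; e^(−k₂τ) = e^(−1.114) = 0.3283.
C_B = 0.229×0.885/(0.0667−0.229) × (0.02183−0.3283) = (-1.249)×(-0.3064) = 0.3827 mol·L⁻¹.
C_A = C_{A0}e^(−k₁τ) = 0.01932 mol·L⁻¹, so C_C = C_{A0}−C_A−C_B = 0.4830 mol·L⁻¹; C_B/C_C = 0.792.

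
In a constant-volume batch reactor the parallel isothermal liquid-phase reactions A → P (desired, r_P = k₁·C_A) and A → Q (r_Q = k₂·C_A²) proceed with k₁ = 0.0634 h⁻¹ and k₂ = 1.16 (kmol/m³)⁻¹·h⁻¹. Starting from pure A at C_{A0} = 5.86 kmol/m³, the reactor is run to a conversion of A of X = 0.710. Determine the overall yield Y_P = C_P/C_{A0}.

C_A = C_{A0}(1−X) = 1.699 kmol/m³.
Along a PFR/batch, dC_P/dC_A = −r_P/(r_P+r_Q) = −k₁/(k₁+k₂·C_A).
Integrating from C_{A0} to C_A: C_P = (0.0634/1.16)·ln[(0.0634+1.16·5.86)/(0.0634+1.16·1.70)] = 0.05466·ln(6.861/2.035) = 0.06643 kmol/m³.
Y_P = C_P/C_{A0} = 0.06643/5.86 = 0.0113.

0.0113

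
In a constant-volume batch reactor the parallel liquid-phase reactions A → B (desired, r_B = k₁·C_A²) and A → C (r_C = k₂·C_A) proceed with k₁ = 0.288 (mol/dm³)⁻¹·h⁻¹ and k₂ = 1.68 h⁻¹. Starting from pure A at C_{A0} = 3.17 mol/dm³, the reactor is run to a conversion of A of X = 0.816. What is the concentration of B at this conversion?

C_A = C_{A0}(1−X) = 0.5833 mol/dm³.
Along a PFR/batch, dC_C/dC_A = −r_C/(r_B+r_C) = −k₂/(k₂+k₁·C_A).
Integrating from C_{A0} to C_A: C_C = (1.68/0.288)·ln[(1.68+0.288·3.17)/(1.68+0.288·0.583)] = 5.833·ln(2.593/1.848) = 1.976 mol/dm³.
Then C_B = (C_{A0}−C_A) − C_C = 2.587 − 1.976 = 0.6109 mol/dm³.

0.611 mol/dm³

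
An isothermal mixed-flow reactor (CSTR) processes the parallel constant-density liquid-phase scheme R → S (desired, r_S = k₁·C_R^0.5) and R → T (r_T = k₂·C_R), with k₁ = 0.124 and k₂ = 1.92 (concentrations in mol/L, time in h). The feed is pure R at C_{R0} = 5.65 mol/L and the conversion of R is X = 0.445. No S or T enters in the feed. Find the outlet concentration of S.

0.0885 mol/L

Exit C_R = C_{R0}(1−X) = 5.65×0.555 = 3.136 mol/L.
A CSTR operates uniformly at the exit composition, giving r_S = 0.2196 and r_T = 6.021 (each k·C_R^n at C_R = 3.136).
Fraction of consumed R going to S: r_S/(r_S+r_T) = 0.03519.
C_S = 0.03519·C_{R0}·X = 0.03519×5.65×0.445 = 0.0885 mol/L.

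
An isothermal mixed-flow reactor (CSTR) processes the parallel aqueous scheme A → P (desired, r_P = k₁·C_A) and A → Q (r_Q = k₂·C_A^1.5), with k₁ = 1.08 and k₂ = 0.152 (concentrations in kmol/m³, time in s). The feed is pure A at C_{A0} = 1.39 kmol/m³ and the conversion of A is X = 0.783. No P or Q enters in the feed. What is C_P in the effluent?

1.01 kmol/m³

Exit C_A = C_{A0}(1−X) = 1.39×0.217 = 0.3016 kmol/m³.
Rates in a CSTR are evaluated at the outlet concentration: r_P = 1.08×0.3016 = 0.3258, r_Q = 0.152×0.3016^1.5 = 0.02518.
Fraction of consumed A going to P: r_P/(r_P+r_Q) = 0.9282.
C_P = 0.9282·C_{A0}·X = 0.9282×1.39×0.783 = 1.01 kmol/m³.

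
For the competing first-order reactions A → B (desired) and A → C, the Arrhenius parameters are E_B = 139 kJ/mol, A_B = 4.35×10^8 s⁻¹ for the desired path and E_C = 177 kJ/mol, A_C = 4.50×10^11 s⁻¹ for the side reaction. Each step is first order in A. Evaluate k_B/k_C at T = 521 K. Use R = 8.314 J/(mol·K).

Since both paths have the same order in A, the concentration cancels and S_{B/C} = k_B/k_C = (A_B/A_C)·exp[(E_C−E_B)/(RT)].
(E_C−E_B)/(RT) = (177−139)×10³/(8.314×521) = 38000/4332 = 8.773.
k_B/k_C = (4.35×10^8/4.50×10^11)·exp(8.773) = 9.667×10^-4 × 6456 = 6.24.

6.24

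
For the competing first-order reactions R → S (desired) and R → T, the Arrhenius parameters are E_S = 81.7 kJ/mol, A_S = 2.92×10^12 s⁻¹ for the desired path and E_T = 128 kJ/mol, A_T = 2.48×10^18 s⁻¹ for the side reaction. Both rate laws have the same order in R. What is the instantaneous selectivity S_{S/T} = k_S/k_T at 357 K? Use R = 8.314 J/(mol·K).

7.01

k_S/k_T = (A_S/A_T)·exp[−(E_S−E_T)/(RT)] = (A_S/A_T)·exp[(E_T−E_S)/(RT)].
(E_T−E_S)/(RT) = (128−81.7)×10³/(8.314×357) = 46300/2968 = 15.60.
k_S/k_T = (2.92×10^12/2.48×10^18)·exp(15.60) = 1.177×10^-6 × 5.952×10^6 = 7.01.
Since E_S < E_T, lowering the temperature improves selectivity toward S.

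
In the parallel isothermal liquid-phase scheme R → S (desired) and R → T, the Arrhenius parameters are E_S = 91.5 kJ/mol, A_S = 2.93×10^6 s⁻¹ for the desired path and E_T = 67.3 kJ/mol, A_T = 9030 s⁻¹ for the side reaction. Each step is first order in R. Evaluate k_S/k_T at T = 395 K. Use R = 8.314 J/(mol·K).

0.205

Since both paths have the same order in R, the concentration cancels and S_{S/T} = k_S/k_T = (A_S/A_T)·exp[(E_T−E_S)/(RT)].
(E_T−E_S)/(RT) = (67.3−91.5)×10³/(8.314×395) = -24200/3284 = -7.369.
k_S/k_T = (2.93×10^6/9030)·exp(-7.369) = 324.5 × 6.305×10^-4 = 0.205.
Since E_S > E_T, raising the temperature improves selectivity toward S.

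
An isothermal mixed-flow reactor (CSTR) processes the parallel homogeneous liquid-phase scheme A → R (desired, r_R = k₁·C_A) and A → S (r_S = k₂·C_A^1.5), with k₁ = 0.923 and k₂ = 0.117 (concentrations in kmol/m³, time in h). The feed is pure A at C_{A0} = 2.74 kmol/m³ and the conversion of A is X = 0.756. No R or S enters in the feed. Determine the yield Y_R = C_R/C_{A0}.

0.685

Exit C_A = C_{A0}(1−X) = 2.74×0.244 = 0.6686 kmol/m³.
A CSTR operates uniformly at the exit composition, giving r_R = 0.6171 and r_S = 0.06396 (each k·C_A^n at C_A = 0.6686).
Fraction of consumed A going to R: r_R/(r_R+r_S) = 0.9061.
C_R = 0.9061·C_{A0}·X = 0.9061×2.74×0.756 = 1.88 kmol/m³; Y_R = C_R/C_{A0} = 0.685.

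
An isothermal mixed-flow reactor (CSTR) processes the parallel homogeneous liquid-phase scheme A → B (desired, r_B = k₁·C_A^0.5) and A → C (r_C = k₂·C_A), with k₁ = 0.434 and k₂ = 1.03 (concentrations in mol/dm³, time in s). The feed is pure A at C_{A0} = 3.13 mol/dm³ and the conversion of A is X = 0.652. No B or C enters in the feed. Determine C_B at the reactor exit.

0.587 mol/dm³

Exit C_A = C_{A0}(1−X) = 3.13×0.348 = 1.089 mol/dm³.
A CSTR operates uniformly at the exit composition, giving r_B = 0.4530 and r_C = 1.122 (each k·C_A^n at C_A = 1.089).
Fraction of consumed A going to B: r_B/(r_B+r_C) = 0.2876.
C_B = 0.2876·C_{A0}·X = 0.2876×3.13×0.652 = 0.587 mol/dm³.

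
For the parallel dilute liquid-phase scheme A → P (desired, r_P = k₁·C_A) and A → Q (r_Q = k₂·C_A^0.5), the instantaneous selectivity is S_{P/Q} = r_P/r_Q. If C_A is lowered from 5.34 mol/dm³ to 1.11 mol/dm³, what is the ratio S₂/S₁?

0.456

S_{P/Q} = (k₁/k₂)·C_A^0.5, so S₂/S₁ = (C_{A,2}/C_{A,1})^0.5.
= (1.11/5.34)^0.5 = (0.2079)^0.5 = 0.456.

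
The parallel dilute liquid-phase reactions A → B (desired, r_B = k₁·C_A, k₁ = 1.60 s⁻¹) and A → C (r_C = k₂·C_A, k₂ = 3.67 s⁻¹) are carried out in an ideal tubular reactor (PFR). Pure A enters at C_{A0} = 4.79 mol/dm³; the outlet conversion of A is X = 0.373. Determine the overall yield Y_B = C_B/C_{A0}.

C_A = C_{A0}(1−X) = 3.003 mol/dm³.
Both paths are first order in A, so the instantaneous fraction to B is constant: dC_B/d(−C_A) = k₁/(k₁+k₂) = 0.3036.
C_B = 0.3036·(C_{A0}−C_A) = 0.3036×1.787 = 0.542 mol/dm³.
Y_B = C_B/C_{A0} = 0.5424/4.79 = 0.113.

0.113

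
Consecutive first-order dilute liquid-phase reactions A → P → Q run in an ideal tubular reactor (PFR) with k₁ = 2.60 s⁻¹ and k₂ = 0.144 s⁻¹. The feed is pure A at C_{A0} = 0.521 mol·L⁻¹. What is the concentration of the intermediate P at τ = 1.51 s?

0.433 mol·L⁻¹

The intermediate concentration in a first-order A→B→C sequence is C_P = k₁C_{A0}(e^(−k₁τ) − e^(−k₂τ))/(k₂−k₁).
e^(−k₁τ) = e^(−2.60×1.51) = e^(−3.926) = 0.01972; e^(−k₂τ) = e^(−0.2174) = 0.8046.
C_P = 2.60×0.521/(0.144−2.60) × (0.01972−0.8046) = (-0.5515)×(-0.7849) = 0.4329 mol·L⁻¹.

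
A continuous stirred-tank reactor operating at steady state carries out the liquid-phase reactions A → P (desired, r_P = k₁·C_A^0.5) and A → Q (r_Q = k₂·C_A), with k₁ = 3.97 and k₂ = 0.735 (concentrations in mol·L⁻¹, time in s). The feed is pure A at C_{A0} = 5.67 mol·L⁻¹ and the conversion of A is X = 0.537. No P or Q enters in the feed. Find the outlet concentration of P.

Exit C_A = C_{A0}(1−X) = 5.67×0.463 = 2.625 mol·L⁻¹.
In a CSTR the entire volume is at exit conditions, so r_P = 3.97×2.625^0.5 = 6.432 and r_Q = 0.735×2.625 = 1.930.
Fraction of consumed A going to P: r_P/(r_P+r_Q) = 0.7692.
C_P = 0.7692·C_{A0}·X = 0.7692×5.67×0.537 = 2.34 mol·L⁻¹.

2.34 mol·L⁻¹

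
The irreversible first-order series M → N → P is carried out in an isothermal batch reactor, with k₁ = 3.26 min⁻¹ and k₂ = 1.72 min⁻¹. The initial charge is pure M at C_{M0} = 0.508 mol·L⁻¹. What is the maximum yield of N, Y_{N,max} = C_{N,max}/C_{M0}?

Evaluating C_N at t_opt = ln(k₂/k₁)/(k₂−k₁) gives C_{N,max}/C_{M0} = (k₁/k₂)^[k₂/(k₂−k₁)].
= (3.26/1.72)^(1.72/(1.72−3.26)) = (1.895)^(-1.117) = 0.4896.

0.490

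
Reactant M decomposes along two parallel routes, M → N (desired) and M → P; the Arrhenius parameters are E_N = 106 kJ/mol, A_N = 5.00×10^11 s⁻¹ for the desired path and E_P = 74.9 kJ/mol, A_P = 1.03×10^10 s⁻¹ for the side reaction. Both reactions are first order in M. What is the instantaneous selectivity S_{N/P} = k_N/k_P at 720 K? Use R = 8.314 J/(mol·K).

Since both paths have the same order in M, the concentration cancels and S_{N/P} = k_N/k_P = (A_N/A_P)·exp[(E_P−E_N)/(RT)].
(E_P−E_N)/(RT) = (74.9−106)×10³/(8.314×720) = -31100/5986 = -5.195.
k_N/k_P = (5.00×10^11/1.03×10^10)·exp(-5.195) = 48.54 × 0.005542 = 0.269.
Since E_N > E_P, raising the temperature improves selectivity toward N.

0.269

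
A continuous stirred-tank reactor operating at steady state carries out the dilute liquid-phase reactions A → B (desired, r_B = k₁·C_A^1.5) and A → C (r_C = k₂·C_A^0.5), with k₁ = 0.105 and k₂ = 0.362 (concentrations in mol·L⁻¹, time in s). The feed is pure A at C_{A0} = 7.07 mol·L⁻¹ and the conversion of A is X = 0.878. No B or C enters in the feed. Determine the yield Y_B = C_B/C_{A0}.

Exit C_A = C_{A0}(1−X) = 7.07×0.122 = 0.8625 mol·L⁻¹.
A CSTR operates uniformly at the exit composition, giving r_B = 0.08411 and r_C = 0.3362 (each k·C_A^n at C_A = 0.8625).
Fraction of consumed A going to B: r_B/(r_B+r_C) = 0.2001.
C_B = 0.2001·C_{A0}·X = 0.2001×7.07×0.878 = 1.24 mol·L⁻¹; Y_B = C_B/C_{A0} = 0.176.

0.176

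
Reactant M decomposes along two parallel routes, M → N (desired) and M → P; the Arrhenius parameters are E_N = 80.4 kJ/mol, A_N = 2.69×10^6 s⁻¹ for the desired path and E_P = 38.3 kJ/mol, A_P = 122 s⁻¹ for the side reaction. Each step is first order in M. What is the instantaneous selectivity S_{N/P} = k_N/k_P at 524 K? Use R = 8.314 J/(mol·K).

1.40

k_N/k_P = (A_N/A_P)·exp[−(E_N−E_P)/(RT)] = (A_N/A_P)·exp[(E_P−E_N)/(RT)].
(E_P−E_N)/(RT) = (38.3−80.4)×10³/(8.314×524) = -42100/4357 = -9.664.
k_N/k_P = (2.69×10^6/122)·exp(-9.664) = 22049 × 6.355×10^-5 = 1.40.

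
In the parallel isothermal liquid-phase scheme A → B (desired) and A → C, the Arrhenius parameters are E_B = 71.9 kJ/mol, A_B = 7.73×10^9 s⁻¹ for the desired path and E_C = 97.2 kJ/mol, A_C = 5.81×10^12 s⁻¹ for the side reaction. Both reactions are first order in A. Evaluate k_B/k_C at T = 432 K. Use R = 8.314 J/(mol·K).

1.52

Since both paths have the same order in A, the concentration cancels and S_{B/C} = k_B/k_C = (A_B/A_C)·exp[(E_C−E_B)/(RT)].
(E_C−E_B)/(RT) = (97.2−71.9)×10³/(8.314×432) = 25300/3592 = 7.044.
k_B/k_C = (7.73×10^9/5.81×10^12)·exp(7.044) = 0.001330 × 1146 = 1.52.
Since E_B < E_C, lowering the temperature improves selectivity toward B.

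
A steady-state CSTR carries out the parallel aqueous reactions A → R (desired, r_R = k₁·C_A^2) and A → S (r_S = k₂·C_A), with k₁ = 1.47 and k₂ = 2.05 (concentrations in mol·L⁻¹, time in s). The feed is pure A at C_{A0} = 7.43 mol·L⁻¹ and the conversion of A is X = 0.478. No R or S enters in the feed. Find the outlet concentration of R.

2.61 mol·L⁻¹

Exit C_A = C_{A0}(1−X) = 7.43×0.522 = 3.878 mol·L⁻¹.
Rates in a CSTR are evaluated at the outlet concentration: r_R = 1.47×3.878^2 = 22.11, r_S = 2.05×3.878 = 7.951.
Fraction of consumed A going to R: r_R/(r_R+r_S) = 0.7355.
C_R = 0.7355·C_{A0}·X = 0.7355×7.43×0.478 = 2.61 mol·L⁻¹.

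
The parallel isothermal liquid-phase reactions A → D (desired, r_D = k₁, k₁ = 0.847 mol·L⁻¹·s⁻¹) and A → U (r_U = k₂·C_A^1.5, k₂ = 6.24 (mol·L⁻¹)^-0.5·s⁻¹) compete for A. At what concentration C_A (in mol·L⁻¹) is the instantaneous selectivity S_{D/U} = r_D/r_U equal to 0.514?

0.412 mol·L⁻¹

S_{D/U} = (k₁/k₂)·C_A^-1.5 ⇒ C_A = (S·k₂/k₁)^(1/(-1.5)).
= (0.514×6.24/0.847)^(-0.6667) = (3.787)^(-0.6667) = 0.412 mol·L⁻¹.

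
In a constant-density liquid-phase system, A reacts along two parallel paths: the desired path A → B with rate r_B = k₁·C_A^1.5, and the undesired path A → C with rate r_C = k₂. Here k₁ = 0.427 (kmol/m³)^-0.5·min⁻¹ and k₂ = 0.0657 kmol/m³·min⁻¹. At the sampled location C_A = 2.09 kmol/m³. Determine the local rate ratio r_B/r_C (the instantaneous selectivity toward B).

S_{B/C} = r_B/r_C = (k₁·C_A^1.5)/(k₂) = (k₁/k₂)·C_A^1.5.
= (0.427×2.090^1.5) / (0.0657) = 1.290/0.06570 = 19.6.
Since the desired path is higher order in A, keeping C_A high (PFR or concentrated feed) favours B.

19.6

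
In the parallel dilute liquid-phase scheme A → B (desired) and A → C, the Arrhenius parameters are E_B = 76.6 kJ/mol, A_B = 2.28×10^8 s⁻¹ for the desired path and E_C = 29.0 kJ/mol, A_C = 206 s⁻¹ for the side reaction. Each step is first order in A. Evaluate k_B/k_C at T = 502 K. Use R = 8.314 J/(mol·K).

12.3

k_B/k_C = (A_B/A_C)·exp[−(E_B−E_C)/(RT)] = (A_B/A_C)·exp[(E_C−E_B)/(RT)].
(E_C−E_B)/(RT) = (29.0−76.6)×10³/(8.314×502) = -47600/4174 = -11.40.
k_B/k_C = (2.28×10^8/206)·exp(-11.40) = 1.107×10^6 × 1.114×10^-5 = 12.3.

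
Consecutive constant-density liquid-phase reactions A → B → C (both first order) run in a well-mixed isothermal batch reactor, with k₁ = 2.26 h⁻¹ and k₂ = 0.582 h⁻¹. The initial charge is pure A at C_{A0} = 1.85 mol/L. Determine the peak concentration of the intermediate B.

Evaluating C_B at t_opt = ln(k₂/k₁)/(k₂−k₁) gives C_{B,max}/C_{A0} = (k₁/k₂)^[k₂/(k₂−k₁)].
= (2.26/0.582)^(0.582/(0.582−2.26)) = (3.883)^(-0.3468) = 0.6247.
C_{B,max} = 0.6247×1.85 = 1.16 mol/L.

1.16 mol/L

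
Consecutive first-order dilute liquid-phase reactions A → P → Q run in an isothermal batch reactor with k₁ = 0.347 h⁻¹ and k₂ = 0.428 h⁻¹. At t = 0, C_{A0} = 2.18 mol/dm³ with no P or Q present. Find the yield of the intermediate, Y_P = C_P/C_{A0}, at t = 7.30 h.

Solving the coupled first-order balances gives C_P(t) = [k₁/(k₂−k₁)]·C_{A0}·(e^(−k₁t) − e^(−k₂t)).
e^(−k₁t) = e^(−0.347×7.30) = e^(−2.533) = 0.07941; e^(−k₂t) = e^(−3.124) = 0.04396.
C_P = 0.347×2.18/(0.428−0.347) × (0.07941−0.04396) = 9.339×0.03545 = 0.3311 mol/dm³.
Y_P = C_P/C_{A0} = 0.3311/2.18 = 0.152.

0.152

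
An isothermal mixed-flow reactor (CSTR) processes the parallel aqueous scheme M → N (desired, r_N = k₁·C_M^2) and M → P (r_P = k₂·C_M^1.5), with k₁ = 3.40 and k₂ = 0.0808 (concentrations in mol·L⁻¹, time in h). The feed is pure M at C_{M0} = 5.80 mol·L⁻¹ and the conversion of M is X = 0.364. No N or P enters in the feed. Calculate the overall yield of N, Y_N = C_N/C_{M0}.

0.360

Exit C_M = C_{M0}(1−X) = 5.80×0.636 = 3.689 mol·L⁻¹.
In a CSTR the entire volume is at exit conditions, so r_N = 3.40×3.689^2 = 46.26 and r_P = 0.0808×3.689^1.5 = 0.5725.
Fraction of consumed M going to N: r_N/(r_N+r_P) = 0.9878.
C_N = 0.9878·C_{M0}·X = 0.9878×5.80×0.364 = 2.09 mol·L⁻¹; Y_N = C_N/C_{M0} = 0.360.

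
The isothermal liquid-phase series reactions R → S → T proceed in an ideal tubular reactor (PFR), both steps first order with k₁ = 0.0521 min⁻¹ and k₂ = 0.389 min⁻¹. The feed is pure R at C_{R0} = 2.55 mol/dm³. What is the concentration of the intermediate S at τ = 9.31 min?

For first-order series with pure R initially, C_S(τ) = k₁C_{R0}/(k₂−k₁)·(e^(−k₁τ) − e^(−k₂τ)).
e^(−k₁τ) = e^(−0.0521×9.31) = e^(−0.4851) = 0.6157; e^(−k₂τ) = e^(−3.622) = 0.02674.
C_S = 0.0521×2.55/(0.389−0.0521) × (0.6157−0.02674) = 0.3943×0.5889 = 0.2322 mol/dm³.

0.232 mol/dm³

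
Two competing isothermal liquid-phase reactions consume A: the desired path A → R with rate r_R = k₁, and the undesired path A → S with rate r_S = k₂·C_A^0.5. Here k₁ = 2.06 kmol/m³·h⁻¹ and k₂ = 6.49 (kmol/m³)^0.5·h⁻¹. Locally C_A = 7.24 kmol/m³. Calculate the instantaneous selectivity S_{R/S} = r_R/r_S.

0.118

S_{R/S} = r_R/r_S = (k₁)/(k₂·C_A^0.5) = (k₁/k₂)·C_A^-0.5.
= (2.06) / (6.49×7.240^0.5) = 2.060/17.46 = 0.118.
The undesired path is higher order in A, so low C_A (CSTR or dilute feed) favours R.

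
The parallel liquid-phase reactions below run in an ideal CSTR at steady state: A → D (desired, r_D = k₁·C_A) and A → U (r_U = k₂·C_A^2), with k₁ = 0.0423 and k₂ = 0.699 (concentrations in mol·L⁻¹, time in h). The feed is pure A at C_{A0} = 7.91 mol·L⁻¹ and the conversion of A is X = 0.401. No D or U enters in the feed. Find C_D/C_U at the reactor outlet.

Exit C_A = C_{A0}(1−X) = 7.91×0.599 = 4.738 mol·L⁻¹.
In a CSTR the entire volume is at exit conditions, so r_D = 0.0423×4.738 = 0.2004 and r_U = 0.699×4.738^2 = 15.69.
Overall selectivity = C_D/C_U = r_Dτ/(r_Uτ) = r_D/r_U = 0.0128.

0.0128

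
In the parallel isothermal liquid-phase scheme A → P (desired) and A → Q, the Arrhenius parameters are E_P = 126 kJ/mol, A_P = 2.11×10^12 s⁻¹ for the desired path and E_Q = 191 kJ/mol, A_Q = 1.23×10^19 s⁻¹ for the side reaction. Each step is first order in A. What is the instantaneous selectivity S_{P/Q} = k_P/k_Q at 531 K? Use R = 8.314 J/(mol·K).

0.425

Since both paths have the same order in A, the concentration cancels and S_{P/Q} = k_P/k_Q = (A_P/A_Q)·exp[(E_Q−E_P)/(RT)].
(E_Q−E_P)/(RT) = (191−126)×10³/(8.314×531) = 65000/4415 = 14.72.
k_P/k_Q = (2.11×10^12/1.23×10^19)·exp(14.72) = 1.715×10^-7 × 2.479×10^6 = 0.425.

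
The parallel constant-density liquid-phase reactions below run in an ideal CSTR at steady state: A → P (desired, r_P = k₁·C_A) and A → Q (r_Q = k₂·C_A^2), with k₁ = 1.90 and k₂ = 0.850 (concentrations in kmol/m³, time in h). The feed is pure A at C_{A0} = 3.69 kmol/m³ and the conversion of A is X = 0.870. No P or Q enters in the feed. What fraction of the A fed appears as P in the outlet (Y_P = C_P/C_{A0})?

Exit C_A = C_{A0}(1−X) = 3.69×0.130 = 0.4797 kmol/m³.
In a CSTR the entire volume is at exit conditions, so r_P = 1.90×0.4797 = 0.9114 and r_Q = 0.850×0.4797^2 = 0.1956.
Fraction of consumed A going to P: r_P/(r_P+r_Q) = 0.8233.
C_P = 0.8233·C_{A0}·X = 0.8233×3.69×0.870 = 2.64 kmol/m³; Y_P = C_P/C_{A0} = 0.716.

0.716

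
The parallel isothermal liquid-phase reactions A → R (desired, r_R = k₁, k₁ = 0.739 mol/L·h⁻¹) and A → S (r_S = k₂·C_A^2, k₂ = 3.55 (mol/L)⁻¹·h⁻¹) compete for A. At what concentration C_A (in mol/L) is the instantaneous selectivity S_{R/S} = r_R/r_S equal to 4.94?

S_{R/S} = (k₁/k₂)·C_A^-2 ⇒ C_A = (S·k₂/k₁)^(-0.5).
= (4.94×3.55/0.739)^(-0.5) = (23.73)^(-0.5) = 0.205 mol/L.

0.205 mol/L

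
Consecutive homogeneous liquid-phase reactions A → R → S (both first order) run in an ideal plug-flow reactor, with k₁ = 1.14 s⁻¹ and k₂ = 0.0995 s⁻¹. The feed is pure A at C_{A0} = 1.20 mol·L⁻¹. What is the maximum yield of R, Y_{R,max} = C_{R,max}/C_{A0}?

Evaluating C_R at τ_opt = ln(k₂/k₁)/(k₂−k₁) gives C_{R,max}/C_{A0} = (k₁/k₂)^[k₂/(k₂−k₁)].
= (1.14/0.0995)^(0.0995/(0.0995−1.14)) = (11.46)^(-0.09563) = 0.7920.

0.792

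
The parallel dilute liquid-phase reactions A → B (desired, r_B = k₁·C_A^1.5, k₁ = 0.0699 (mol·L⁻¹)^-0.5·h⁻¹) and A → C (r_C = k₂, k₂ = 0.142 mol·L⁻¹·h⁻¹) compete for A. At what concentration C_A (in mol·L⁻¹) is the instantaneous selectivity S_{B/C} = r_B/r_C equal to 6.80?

5.76 mol·L⁻¹

S_{B/C} = (k₁/k₂)·C_A^1.5 ⇒ C_A = (S·k₂/k₁)^(1/1.5).
= (6.80×0.142/0.0699)^(0.6667) = (13.81)^(0.6667) = 5.76 mol·L⁻¹.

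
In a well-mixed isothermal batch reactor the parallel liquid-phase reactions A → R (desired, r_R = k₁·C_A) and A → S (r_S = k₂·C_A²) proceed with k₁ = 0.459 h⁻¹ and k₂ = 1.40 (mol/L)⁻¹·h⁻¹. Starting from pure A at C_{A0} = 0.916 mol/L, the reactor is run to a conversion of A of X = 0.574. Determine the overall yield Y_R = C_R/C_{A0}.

C_A = C_{A0}(1−X) = 0.3902 mol/L.
Along a PFR/batch, dC_R/dC_A = −r_R/(r_R+r_S) = −k₁/(k₁+k₂·C_A).
Integrating from C_{A0} to C_A: C_R = (0.459/1.40)·ln[(0.459+1.40·0.916)/(0.459+1.40·0.390)] = 0.3279·ln(1.741/1.005) = 0.1801 mol/L.
Y_R = C_R/C_{A0} = 0.1801/0.916 = 0.197.

0.197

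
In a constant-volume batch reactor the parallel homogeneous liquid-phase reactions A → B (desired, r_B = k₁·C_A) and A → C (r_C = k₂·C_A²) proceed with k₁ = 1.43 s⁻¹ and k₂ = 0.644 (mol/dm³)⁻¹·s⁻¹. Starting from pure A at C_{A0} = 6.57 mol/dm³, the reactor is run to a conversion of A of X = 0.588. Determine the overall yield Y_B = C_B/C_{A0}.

C_A = C_{A0}(1−X) = 2.707 mol/dm³.
Along a PFR/batch, dC_B/dC_A = −r_B/(r_B+r_C) = −k₁/(k₁+k₂·C_A).
Integrating from C_{A0} to C_A: C_B = (1.43/0.644)·ln[(1.43+0.644·6.57)/(1.43+0.644·2.71)] = 2.220·ln(5.661/3.173) = 1.285 mol/dm³.
Y_B = C_B/C_{A0} = 1.285/6.57 = 0.196.

0.196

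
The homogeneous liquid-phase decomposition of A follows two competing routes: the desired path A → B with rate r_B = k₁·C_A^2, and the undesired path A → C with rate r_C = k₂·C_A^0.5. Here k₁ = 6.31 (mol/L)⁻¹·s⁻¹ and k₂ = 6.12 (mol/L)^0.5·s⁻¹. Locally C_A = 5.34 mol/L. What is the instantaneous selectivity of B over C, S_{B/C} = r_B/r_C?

S_{B/C} = r_B/r_C = (k₁·C_A^2)/(k₂·C_A^0.5) = (k₁/k₂)·C_A^1.5.
= (6.31×5.340^2) / (6.12×5.340^0.5) = 179.9/14.14 = 12.7.

12.7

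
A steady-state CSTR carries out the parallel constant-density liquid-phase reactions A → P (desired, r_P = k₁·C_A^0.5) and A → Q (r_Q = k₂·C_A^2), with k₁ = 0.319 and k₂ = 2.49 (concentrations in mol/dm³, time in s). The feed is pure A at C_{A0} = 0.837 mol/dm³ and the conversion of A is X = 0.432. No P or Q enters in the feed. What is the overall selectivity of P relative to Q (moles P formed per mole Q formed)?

Exit C_A = C_{A0}(1−X) = 0.837×0.568 = 0.4754 mol/dm³.
In a CSTR the entire volume is at exit conditions, so r_P = 0.319×0.4754^0.5 = 0.2200 and r_Q = 2.49×0.4754^2 = 0.5628.
Overall selectivity = C_P/C_Q = r_Pτ/(r_Qτ) = r_P/r_Q = 0.391.

0.391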